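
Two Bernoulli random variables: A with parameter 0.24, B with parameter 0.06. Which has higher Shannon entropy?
A

For binary distributions, entropy is maximized at p=0.5 and decreases as p moves toward 0 or 1.

H(A) = H(0.24) = 0.7950 bits
H(B) = H(0.06) = 0.3274 bits

Distribution A (p=0.24) is closer to uniform (p=0.5), so it has higher entropy.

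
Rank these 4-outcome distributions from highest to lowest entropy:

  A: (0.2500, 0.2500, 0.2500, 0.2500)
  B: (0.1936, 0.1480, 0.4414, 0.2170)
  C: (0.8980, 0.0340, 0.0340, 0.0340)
A > B > C

Key insight: Entropy is maximized by uniform distributions and minimized by concentrated distributions.

- Uniform distributions have maximum entropy log₂(4) = 2.0000 bits
- The more "peaked" or concentrated a distribution, the lower its entropy

Entropies:
  H(A) = 2.0000 bits
  H(B) = 1.8656 bits
  H(C) = 0.6370 bits

Ranking: A > B > C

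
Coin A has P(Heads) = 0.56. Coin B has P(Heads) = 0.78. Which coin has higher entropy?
A

For binary distributions, entropy is maximized at p=0.5 and decreases as p moves toward 0 or 1.

H(A) = H(0.56) = 0.9896 bits
H(B) = H(0.78) = 0.7602 bits

Distribution A (p=0.56) is closer to uniform (p=0.5), so it has higher entropy.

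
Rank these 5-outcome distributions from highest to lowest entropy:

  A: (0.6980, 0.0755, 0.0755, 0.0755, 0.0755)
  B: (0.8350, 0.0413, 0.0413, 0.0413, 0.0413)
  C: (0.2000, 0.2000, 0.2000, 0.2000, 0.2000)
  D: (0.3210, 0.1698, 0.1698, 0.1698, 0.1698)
C > D > A > B

Key insight: Entropy is maximized by uniform distributions and minimized by concentrated distributions.

Entropies:
  H(A) = 1.4877 bits
  H(B) = 0.9761 bits
  H(C) = 2.3219 bits
  H(D) = 2.2635 bits

Ranking: C > D > A > B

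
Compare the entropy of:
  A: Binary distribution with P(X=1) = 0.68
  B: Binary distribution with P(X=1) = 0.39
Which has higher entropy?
B

For binary distributions, entropy is maximized at p=0.5 and decreases as p moves toward 0 or 1.

H(A) = H(0.68) = 0.9044 bits
H(B) = H(0.39) = 0.9648 bits

Distribution B (p=0.39) is closer to uniform (p=0.5), so it has higher entropy.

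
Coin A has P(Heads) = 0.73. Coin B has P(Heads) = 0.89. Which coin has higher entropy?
A

For binary distributions, entropy is maximized at p=0.5 and decreases as p moves toward 0 or 1.

H(A) = H(0.73) = 0.8415 bits
H(B) = H(0.89) = 0.4999 bits

Distribution A (p=0.73) is closer to uniform (p=0.5), so it has higher entropy.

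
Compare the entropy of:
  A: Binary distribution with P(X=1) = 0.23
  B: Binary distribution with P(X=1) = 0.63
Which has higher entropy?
B

For binary distributions, entropy is maximized at p=0.5 and decreases as p moves toward 0 or 1.

H(A) = H(0.23) = 0.7780 bits
H(B) = H(0.63) = 0.9507 bits

Distribution B (p=0.63) is closer to uniform (p=0.5), so it has higher entropy.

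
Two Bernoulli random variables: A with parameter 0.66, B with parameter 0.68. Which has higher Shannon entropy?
A

For binary distributions, entropy is maximized at p=0.5 and decreases as p moves toward 0 or 1.

H(A) = H(0.66) = 0.9248 bits
H(B) = H(0.68) = 0.9044 bits

Distribution A (p=0.66) is closer to uniform (p=0.5), so it has higher entropy.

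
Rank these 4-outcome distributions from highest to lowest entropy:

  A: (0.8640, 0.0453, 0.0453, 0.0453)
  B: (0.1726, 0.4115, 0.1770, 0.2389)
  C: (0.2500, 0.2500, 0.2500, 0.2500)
C > B > A

Key insight: Entropy is maximized by uniform distributions and minimized by concentrated distributions.

- Uniform distributions have maximum entropy log₂(4) = 2.0000 bits
- The more "peaked" or concentrated a distribution, the lower its entropy

Entropies:
  H(A) = 0.7892 bits
  H(B) = 1.9002 bits
  H(C) = 2.0000 bits

Ranking: C > B > A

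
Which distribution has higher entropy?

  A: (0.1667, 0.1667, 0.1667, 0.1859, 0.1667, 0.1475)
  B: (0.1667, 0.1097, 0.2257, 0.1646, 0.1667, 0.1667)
A

Both distributions are close to uniform, making this a harder comparison.

H(A) = 2.5818 bits
H(B) = 2.5554 bits

The distribution closer to uniform has higher entropy.
Answer: A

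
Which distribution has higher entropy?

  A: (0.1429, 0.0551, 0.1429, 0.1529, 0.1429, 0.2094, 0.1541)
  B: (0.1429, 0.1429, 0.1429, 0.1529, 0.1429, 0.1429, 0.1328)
B

Both distributions are close to uniform, making this a harder comparison.

H(A) = 2.7358 bits
H(B) = 2.8063 bits

The distribution closer to uniform has higher entropy.
Answer: B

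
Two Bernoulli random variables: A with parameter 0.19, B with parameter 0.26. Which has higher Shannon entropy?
B

For binary distributions, entropy is maximized at p=0.5 and decreases as p moves toward 0 or 1.

H(A) = H(0.19) = 0.7015 bits
H(B) = H(0.26) = 0.8267 bits

Distribution B (p=0.26) is closer to uniform (p=0.5), so it has higher entropy.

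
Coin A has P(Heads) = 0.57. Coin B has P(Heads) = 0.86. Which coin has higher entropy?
A

For binary distributions, entropy is maximized at p=0.5 and decreases as p moves toward 0 or 1.

H(A) = H(0.57) = 0.9858 bits
H(B) = H(0.86) = 0.5842 bits

Distribution A (p=0.57) is closer to uniform (p=0.5), so it has higher entropy.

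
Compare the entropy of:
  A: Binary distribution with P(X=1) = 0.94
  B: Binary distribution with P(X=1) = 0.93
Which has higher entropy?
B

For binary distributions, entropy is maximized at p=0.5 and decreases as p moves toward 0 or 1.

H(A) = H(0.94) = 0.3274 bits
H(B) = H(0.93) = 0.3659 bits

Distribution B (p=0.93) is closer to uniform (p=0.5), so it has higher entropy.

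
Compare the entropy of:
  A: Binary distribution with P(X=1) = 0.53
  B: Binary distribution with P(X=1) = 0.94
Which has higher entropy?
A

For binary distributions, entropy is maximized at p=0.5 and decreases as p moves toward 0 or 1.

H(A) = H(0.53) = 0.9974 bits
H(B) = H(0.94) = 0.3274 bits

Distribution A (p=0.53) is closer to uniform (p=0.5), so it has higher entropy.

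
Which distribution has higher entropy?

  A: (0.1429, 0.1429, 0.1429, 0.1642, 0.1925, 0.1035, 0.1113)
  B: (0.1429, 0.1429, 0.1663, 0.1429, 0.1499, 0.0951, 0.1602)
B

Both distributions are close to uniform, making this a harder comparison.

H(A) = 2.7798 bits
H(B) = 2.7900 bits

The distribution closer to uniform has higher entropy.
Answer: B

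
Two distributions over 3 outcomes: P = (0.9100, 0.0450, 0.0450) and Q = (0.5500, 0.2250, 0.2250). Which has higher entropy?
Q

P is highly concentrated on one outcome (91%), making it nearly deterministic. Q spreads its mass more evenly (max 55%). The more spread-out distribution has higher entropy: H(P) ≈ 0.526 bits, H(Q) ≈ 1.443 bits.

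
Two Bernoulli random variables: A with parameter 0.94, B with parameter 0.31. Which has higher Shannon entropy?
B

For binary distributions, entropy is maximized at p=0.5 and decreases as p moves toward 0 or 1.

H(A) = H(0.94) = 0.3274 bits
H(B) = H(0.31) = 0.8932 bits

Distribution B (p=0.31) is closer to uniform (p=0.5), so it has higher entropy.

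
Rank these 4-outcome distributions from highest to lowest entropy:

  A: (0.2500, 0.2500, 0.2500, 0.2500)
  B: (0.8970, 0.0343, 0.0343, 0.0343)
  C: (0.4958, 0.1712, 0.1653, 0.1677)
A > C > B

Key insight: Entropy is maximized by uniform distributions and minimized by concentrated distributions.

- Uniform distributions have maximum entropy log₂(4) = 2.0000 bits
- The more "peaked" or concentrated a distribution, the lower its entropy

Entropies:
  H(A) = 2.0000 bits
  H(B) = 0.6417 bits
  H(C) = 1.7990 bits

Ranking: A > C > B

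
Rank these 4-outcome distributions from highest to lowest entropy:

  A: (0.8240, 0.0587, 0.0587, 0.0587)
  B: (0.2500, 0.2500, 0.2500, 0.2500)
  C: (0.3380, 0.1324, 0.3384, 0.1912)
B > C > A

Key insight: Entropy is maximized by uniform distributions and minimized by concentrated distributions.

- Uniform distributions have maximum entropy log₂(4) = 2.0000 bits
- The more "peaked" or concentrated a distribution, the lower its entropy

Entropies:
  H(A) = 0.9502 bits
  H(B) = 2.0000 bits
  H(C) = 1.9005 bits

Ranking: B > C > A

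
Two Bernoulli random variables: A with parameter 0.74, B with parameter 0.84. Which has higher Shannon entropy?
A

For binary distributions, entropy is maximized at p=0.5 and decreases as p moves toward 0 or 1.

H(A) = H(0.74) = 0.8267 bits
H(B) = H(0.84) = 0.6343 bits

Distribution A (p=0.74) is closer to uniform (p=0.5), so it has higher entropy.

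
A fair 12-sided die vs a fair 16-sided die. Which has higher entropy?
16-sided die

Both are uniform distributions; for uniform over n outcomes, H = log₂(n). H(12-sided) = log₂(12) = 3.585 bits and H(16-sided) = log₂(16) = 4.000 bits. More outcomes in a uniform distribution means higher entropy.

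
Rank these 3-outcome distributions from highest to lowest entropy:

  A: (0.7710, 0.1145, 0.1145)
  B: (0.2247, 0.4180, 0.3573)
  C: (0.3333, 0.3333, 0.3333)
C > B > A

Key insight: Entropy is maximized by uniform distributions and minimized by concentrated distributions.

- Uniform distributions have maximum entropy log₂(3) = 1.5850 bits
- The more "peaked" or concentrated a distribution, the lower its entropy

Entropies:
  H(A) = 1.0053 bits
  H(B) = 1.5406 bits
  H(C) = 1.5850 bits

Ranking: C > B > A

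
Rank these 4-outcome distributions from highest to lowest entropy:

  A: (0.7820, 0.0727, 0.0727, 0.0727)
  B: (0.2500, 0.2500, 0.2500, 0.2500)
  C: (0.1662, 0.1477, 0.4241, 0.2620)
B > C > A

Key insight: Entropy is maximized by uniform distributions and minimized by concentrated distributions.

- Uniform distributions have maximum entropy log₂(4) = 2.0000 bits
- The more "peaked" or concentrated a distribution, the lower its entropy

Entropies:
  H(A) = 1.1020 bits
  H(B) = 2.0000 bits
  H(C) = 1.8689 bits

Ranking: B > C > A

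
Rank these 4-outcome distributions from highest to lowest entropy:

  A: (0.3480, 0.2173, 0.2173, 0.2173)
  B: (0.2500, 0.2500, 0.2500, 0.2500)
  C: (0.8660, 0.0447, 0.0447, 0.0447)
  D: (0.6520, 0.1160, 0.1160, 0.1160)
B > A > D > C

Key insight: Entropy is maximized by uniform distributions and minimized by concentrated distributions.

Entropies:
  H(A) = 1.9657 bits
  H(B) = 2.0000 bits
  H(C) = 0.7807 bits
  H(D) = 1.4838 bits

Ranking: B > A > D > C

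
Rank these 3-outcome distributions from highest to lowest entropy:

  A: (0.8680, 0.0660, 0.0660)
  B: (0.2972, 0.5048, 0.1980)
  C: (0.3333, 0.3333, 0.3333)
C > B > A

Key insight: Entropy is maximized by uniform distributions and minimized by concentrated distributions.

- Uniform distributions have maximum entropy log₂(3) = 1.5850 bits
- The more "peaked" or concentrated a distribution, the lower its entropy

Entropies:
  H(A) = 0.6949 bits
  H(B) = 1.4807 bits
  H(C) = 1.5850 bits

Ranking: C > B > A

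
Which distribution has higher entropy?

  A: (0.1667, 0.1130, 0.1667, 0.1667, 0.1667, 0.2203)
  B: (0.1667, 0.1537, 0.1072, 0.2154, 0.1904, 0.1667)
A

Both distributions are close to uniform, making this a harder comparison.

H(A) = 2.5596 bits
H(B) = 2.5550 bits

The distribution closer to uniform has higher entropy.
Answer: A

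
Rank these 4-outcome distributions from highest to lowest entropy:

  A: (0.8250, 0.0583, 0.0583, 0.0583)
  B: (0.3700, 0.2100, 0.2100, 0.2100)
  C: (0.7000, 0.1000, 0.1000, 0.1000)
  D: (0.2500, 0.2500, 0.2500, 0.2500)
D > B > C > A

Key insight: Entropy is maximized by uniform distributions and minimized by concentrated distributions.

Entropies:
  H(A) = 0.9464 bits
  H(B) = 1.9492 bits
  H(C) = 1.3568 bits
  H(D) = 2.0000 bits

Ranking: D > B > C > A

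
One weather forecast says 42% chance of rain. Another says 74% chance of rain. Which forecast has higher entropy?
42% forecast

Treat each forecast as a Bernoulli distribution. Binary entropy is maximized at p=0.5 and falls off symmetrically toward 0 or 1. The 42% forecast is closer to 50%, so it is more uncertain. H(42%) ≈ 0.981 bits, H(74%) ≈ 0.827 bits.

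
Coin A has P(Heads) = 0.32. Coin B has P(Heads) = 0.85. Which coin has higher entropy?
A

For binary distributions, entropy is maximized at p=0.5 and decreases as p moves toward 0 or 1.

H(A) = H(0.32) = 0.9044 bits
H(B) = H(0.85) = 0.6098 bits

Distribution A (p=0.32) is closer to uniform (p=0.5), so it has higher entropy.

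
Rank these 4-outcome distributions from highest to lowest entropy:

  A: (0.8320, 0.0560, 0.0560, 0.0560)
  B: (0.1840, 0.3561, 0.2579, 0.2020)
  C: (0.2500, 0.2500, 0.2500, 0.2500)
C > B > A

Key insight: Entropy is maximized by uniform distributions and minimized by concentrated distributions.

- Uniform distributions have maximum entropy log₂(4) = 2.0000 bits
- The more "peaked" or concentrated a distribution, the lower its entropy

Entropies:
  H(A) = 0.9194 bits
  H(B) = 1.9502 bits
  H(C) = 2.0000 bits

Ranking: C > B > A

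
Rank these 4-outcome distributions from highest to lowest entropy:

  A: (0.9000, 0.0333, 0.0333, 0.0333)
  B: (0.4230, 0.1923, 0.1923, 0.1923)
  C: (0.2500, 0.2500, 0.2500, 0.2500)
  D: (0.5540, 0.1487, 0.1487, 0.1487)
C > B > D > A

Key insight: Entropy is maximized by uniform distributions and minimized by concentrated distributions.

Entropies:
  H(A) = 0.6275 bits
  H(B) = 1.8973 bits
  H(C) = 2.0000 bits
  H(D) = 1.6985 bits

Ranking: C > B > D > A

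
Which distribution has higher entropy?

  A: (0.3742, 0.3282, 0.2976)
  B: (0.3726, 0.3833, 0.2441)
A

Both distributions are close to uniform, making this a harder comparison.

H(A) = 1.5786 bits
H(B) = 1.5576 bits

The distribution closer to uniform has higher entropy.
Answer: A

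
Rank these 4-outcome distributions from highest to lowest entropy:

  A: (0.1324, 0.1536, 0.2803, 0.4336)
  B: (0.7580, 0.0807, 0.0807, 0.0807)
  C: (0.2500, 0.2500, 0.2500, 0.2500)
C > A > B

Key insight: Entropy is maximized by uniform distributions and minimized by concentrated distributions.

- Uniform distributions have maximum entropy log₂(4) = 2.0000 bits
- The more "peaked" or concentrated a distribution, the lower its entropy

Entropies:
  H(A) = 1.8385 bits
  H(B) = 1.1819 bits
  H(C) = 2.0000 bits

Ranking: C > A > B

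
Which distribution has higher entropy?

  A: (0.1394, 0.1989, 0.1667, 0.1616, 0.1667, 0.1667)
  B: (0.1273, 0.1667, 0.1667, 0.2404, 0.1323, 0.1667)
A

Both distributions are close to uniform, making this a harder comparison.

H(A) = 2.5772 bits
H(B) = 2.5515 bits

The distribution closer to uniform has higher entropy.
Answer: A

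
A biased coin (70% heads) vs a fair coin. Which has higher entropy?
Fair coin

The fair coin is uniform (p=0.5), maximizing binary entropy at 1 bit. The biased coin has H(0.70) ≈ 0.881 bits — its outcome is more predictable, so its entropy is lower.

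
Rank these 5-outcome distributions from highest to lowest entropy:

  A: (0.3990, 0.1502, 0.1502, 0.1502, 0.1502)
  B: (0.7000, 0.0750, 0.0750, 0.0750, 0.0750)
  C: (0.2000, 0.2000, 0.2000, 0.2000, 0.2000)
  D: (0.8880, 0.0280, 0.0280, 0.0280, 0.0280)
C > A > B > D

Key insight: Entropy is maximized by uniform distributions and minimized by concentrated distributions.

Entropies:
  H(A) = 2.1724 bits
  H(B) = 1.4813 bits
  H(C) = 2.3219 bits
  H(D) = 0.7299 bits

Ranking: C > A > B > D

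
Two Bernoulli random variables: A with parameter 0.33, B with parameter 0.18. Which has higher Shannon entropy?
A

For binary distributions, entropy is maximized at p=0.5 and decreases as p moves toward 0 or 1.

H(A) = H(0.33) = 0.9149 bits
H(B) = H(0.18) = 0.6801 bits

Distribution A (p=0.33) is closer to uniform (p=0.5), so it has higher entropy.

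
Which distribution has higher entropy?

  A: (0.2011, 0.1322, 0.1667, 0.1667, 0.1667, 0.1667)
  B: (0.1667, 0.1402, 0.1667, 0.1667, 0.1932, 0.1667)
B

Both distributions are close to uniform, making this a harder comparison.

H(A) = 2.5746 bits
H(B) = 2.5789 bits

The distribution closer to uniform has higher entropy.
Answer: B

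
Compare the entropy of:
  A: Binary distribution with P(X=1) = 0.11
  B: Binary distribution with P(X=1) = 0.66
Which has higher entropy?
B

For binary distributions, entropy is maximized at p=0.5 and decreases as p moves toward 0 or 1.

H(A) = H(0.11) = 0.4999 bits
H(B) = H(0.66) = 0.9248 bits

Distribution B (p=0.66) is closer to uniform (p=0.5), so it has higher entropy.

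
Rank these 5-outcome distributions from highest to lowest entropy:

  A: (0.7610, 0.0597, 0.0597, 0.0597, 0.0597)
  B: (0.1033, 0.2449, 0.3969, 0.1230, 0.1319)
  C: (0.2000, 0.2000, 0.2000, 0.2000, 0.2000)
C > B > A

Key insight: Entropy is maximized by uniform distributions and minimized by concentrated distributions.

- Uniform distributions have maximum entropy log₂(5) = 2.3219 bits
- The more "peaked" or concentrated a distribution, the lower its entropy

Entropies:
  H(A) = 1.2714 bits
  H(B) = 2.1218 bits
  H(C) = 2.3219 bits

Ranking: C > B > A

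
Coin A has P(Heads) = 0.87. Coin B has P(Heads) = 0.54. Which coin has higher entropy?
B

For binary distributions, entropy is maximized at p=0.5 and decreases as p moves toward 0 or 1.

H(A) = H(0.87) = 0.5574 bits
H(B) = H(0.54) = 0.9954 bits

Distribution B (p=0.54) is closer to uniform (p=0.5), so it has higher entropy.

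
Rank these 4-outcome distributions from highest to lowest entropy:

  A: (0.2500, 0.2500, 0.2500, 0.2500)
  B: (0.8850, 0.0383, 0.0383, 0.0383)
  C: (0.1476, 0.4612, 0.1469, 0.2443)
A > C > B

Key insight: Entropy is maximized by uniform distributions and minimized by concentrated distributions.

- Uniform distributions have maximum entropy log₂(4) = 2.0000 bits
- The more "peaked" or concentrated a distribution, the lower its entropy

Entropies:
  H(A) = 2.0000 bits
  H(B) = 0.6971 bits
  H(C) = 1.8256 bits

Ranking: A > C > B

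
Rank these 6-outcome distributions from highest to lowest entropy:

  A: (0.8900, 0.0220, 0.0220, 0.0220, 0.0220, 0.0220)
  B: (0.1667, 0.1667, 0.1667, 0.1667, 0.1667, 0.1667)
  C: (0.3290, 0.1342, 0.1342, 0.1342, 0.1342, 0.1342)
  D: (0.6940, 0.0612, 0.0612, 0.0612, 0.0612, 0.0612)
B > C > D > A

Key insight: Entropy is maximized by uniform distributions and minimized by concentrated distributions.

Entropies:
  H(A) = 0.7553 bits
  H(B) = 2.5850 bits
  H(C) = 2.4719 bits
  H(D) = 1.5990 bits

Ranking: B > C > D > A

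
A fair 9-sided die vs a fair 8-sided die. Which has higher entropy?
9-sided die

Both are uniform distributions; for uniform over n outcomes, H = log₂(n). H(9-sided) = log₂(9) = 3.170 bits and H(8-sided) = log₂(8) = 3.000 bits. More outcomes in a uniform distribution means higher entropy.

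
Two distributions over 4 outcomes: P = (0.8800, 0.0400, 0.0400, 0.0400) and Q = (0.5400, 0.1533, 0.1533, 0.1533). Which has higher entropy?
Q

P is highly concentrated on one outcome (88%), making it nearly deterministic. Q spreads its mass more evenly (max 54%). The more spread-out distribution has higher entropy: H(P) ≈ 0.720 bits, H(Q) ≈ 1.724 bits.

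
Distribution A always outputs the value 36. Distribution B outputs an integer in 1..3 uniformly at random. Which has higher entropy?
B

A is deterministic, so H(A) = 0. B is uniform over 3 outcomes, so H(B) = log₂(3) = 1.585 bits. Any distribution with genuine randomness has higher entropy than a deterministic one.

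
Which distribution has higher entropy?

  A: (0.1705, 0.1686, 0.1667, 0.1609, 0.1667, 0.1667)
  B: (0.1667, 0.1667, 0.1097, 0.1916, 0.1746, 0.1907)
A

Both distributions are close to uniform, making this a harder comparison.

H(A) = 2.5847 bits
H(B) = 2.5638 bits

The distribution closer to uniform has higher entropy.
Answer: A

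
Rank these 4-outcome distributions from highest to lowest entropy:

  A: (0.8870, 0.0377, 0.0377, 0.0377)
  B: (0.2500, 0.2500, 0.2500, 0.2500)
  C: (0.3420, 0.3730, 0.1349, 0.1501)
B > C > A

Key insight: Entropy is maximized by uniform distributions and minimized by concentrated distributions.

- Uniform distributions have maximum entropy log₂(4) = 2.0000 bits
- The more "peaked" or concentrated a distribution, the lower its entropy

Entropies:
  H(A) = 0.6880 bits
  H(B) = 2.0000 bits
  H(C) = 1.8606 bits

Ranking: B > C > A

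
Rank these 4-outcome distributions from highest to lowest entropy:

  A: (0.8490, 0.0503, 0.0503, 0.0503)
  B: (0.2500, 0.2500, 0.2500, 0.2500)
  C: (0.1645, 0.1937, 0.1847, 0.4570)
B > C > A

Key insight: Entropy is maximized by uniform distributions and minimized by concentrated distributions.

- Uniform distributions have maximum entropy log₂(4) = 2.0000 bits
- The more "peaked" or concentrated a distribution, the lower its entropy

Entropies:
  H(A) = 0.8517 bits
  H(B) = 2.0000 bits
  H(C) = 1.8535 bits

Ranking: B > C > A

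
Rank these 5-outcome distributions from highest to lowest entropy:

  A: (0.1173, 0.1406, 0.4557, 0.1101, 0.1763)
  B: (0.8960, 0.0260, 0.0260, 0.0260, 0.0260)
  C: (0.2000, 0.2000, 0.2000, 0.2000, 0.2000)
C > A > B

Key insight: Entropy is maximized by uniform distributions and minimized by concentrated distributions.

- Uniform distributions have maximum entropy log₂(5) = 2.3219 bits
- The more "peaked" or concentrated a distribution, the lower its entropy

Entropies:
  H(A) = 2.0691 bits
  H(B) = 0.6895 bits
  H(C) = 2.3219 bits

Ranking: C > A > B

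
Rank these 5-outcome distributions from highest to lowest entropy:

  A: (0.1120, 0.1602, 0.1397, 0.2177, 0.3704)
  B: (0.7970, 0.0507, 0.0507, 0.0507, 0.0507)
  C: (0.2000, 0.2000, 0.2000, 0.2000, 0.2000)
C > A > B

Key insight: Entropy is maximized by uniform distributions and minimized by concentrated distributions.

- Uniform distributions have maximum entropy log₂(5) = 2.3219 bits
- The more "peaked" or concentrated a distribution, the lower its entropy

Entropies:
  H(A) = 2.1832 bits
  H(B) = 1.1339 bits
  H(C) = 2.3219 bits

Ranking: C > A > B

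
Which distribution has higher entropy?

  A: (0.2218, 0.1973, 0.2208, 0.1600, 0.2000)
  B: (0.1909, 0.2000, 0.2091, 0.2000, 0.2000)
B

Both distributions are close to uniform, making this a harder comparison.

H(A) = 2.3125 bits
H(B) = 2.3213 bits

The distribution closer to uniform has higher entropy.
Answer: B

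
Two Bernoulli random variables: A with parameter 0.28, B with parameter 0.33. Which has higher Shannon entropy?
B

For binary distributions, entropy is maximized at p=0.5 and decreases as p moves toward 0 or 1.

H(A) = H(0.28) = 0.8555 bits
H(B) = H(0.33) = 0.9149 bits

Distribution B (p=0.33) is closer to uniform (p=0.5), so it has higher entropy.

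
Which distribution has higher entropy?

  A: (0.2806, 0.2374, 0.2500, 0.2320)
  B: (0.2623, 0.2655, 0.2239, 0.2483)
B

Both distributions are close to uniform, making this a harder comparison.

H(A) = 1.9960 bits
H(B) = 1.9968 bits

The distribution closer to uniform has higher entropy.
Answer: B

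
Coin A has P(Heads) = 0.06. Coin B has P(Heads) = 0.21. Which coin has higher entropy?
B

For binary distributions, entropy is maximized at p=0.5 and decreases as p moves toward 0 or 1.

H(A) = H(0.06) = 0.3274 bits
H(B) = H(0.21) = 0.7415 bits

Distribution B (p=0.21) is closer to uniform (p=0.5), so it has higher entropy.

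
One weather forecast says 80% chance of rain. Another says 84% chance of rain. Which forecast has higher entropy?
80% forecast

Treat each forecast as a Bernoulli distribution. Binary entropy is maximized at p=0.5 and falls off symmetrically toward 0 or 1. The 80% forecast is closer to 50%, so it is more uncertain. H(80%) ≈ 0.722 bits, H(84%) ≈ 0.634 bits.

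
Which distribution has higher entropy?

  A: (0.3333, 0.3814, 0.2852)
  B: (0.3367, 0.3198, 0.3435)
B

Both distributions are close to uniform, making this a harder comparison.

H(A) = 1.5749 bits
H(B) = 1.5843 bits

The distribution closer to uniform has higher entropy.
Answer: B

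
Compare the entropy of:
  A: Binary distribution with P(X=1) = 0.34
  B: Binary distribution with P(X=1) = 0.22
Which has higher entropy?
A

For binary distributions, entropy is maximized at p=0.5 and decreases as p moves toward 0 or 1.

H(A) = H(0.34) = 0.9248 bits
H(B) = H(0.22) = 0.7602 bits

Distribution A (p=0.34) is closer to uniform (p=0.5), so it has higher entropy.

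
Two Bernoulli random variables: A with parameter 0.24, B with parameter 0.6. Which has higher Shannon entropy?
B

For binary distributions, entropy is maximized at p=0.5 and decreases as p moves toward 0 or 1.

H(A) = H(0.24) = 0.7950 bits
H(B) = H(0.6) = 0.9710 bits

Distribution B (p=0.6) is closer to uniform (p=0.5), so it has higher entropy.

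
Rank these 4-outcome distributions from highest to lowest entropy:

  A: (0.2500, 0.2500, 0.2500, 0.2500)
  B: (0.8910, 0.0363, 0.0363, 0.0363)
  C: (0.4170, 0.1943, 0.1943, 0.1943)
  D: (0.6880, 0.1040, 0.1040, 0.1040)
A > C > D > B

Key insight: Entropy is maximized by uniform distributions and minimized by concentrated distributions.

Entropies:
  H(A) = 2.0000 bits
  H(B) = 0.6697 bits
  H(C) = 1.9041 bits
  H(D) = 1.3900 bits

Ranking: A > C > D > B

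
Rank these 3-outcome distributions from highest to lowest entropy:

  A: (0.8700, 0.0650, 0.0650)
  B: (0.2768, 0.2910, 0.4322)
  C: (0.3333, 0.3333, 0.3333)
C > B > A

Key insight: Entropy is maximized by uniform distributions and minimized by concentrated distributions.

- Uniform distributions have maximum entropy log₂(3) = 1.5850 bits
- The more "peaked" or concentrated a distribution, the lower its entropy

Entropies:
  H(A) = 0.6874 bits
  H(B) = 1.5543 bits
  H(C) = 1.5850 bits

Ranking: C > B > A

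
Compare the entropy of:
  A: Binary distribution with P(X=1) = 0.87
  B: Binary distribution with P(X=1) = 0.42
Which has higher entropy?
B

For binary distributions, entropy is maximized at p=0.5 and decreases as p moves toward 0 or 1.

H(A) = H(0.87) = 0.5574 bits
H(B) = H(0.42) = 0.9815 bits

Distribution B (p=0.42) is closer to uniform (p=0.5), so it has higher entropy.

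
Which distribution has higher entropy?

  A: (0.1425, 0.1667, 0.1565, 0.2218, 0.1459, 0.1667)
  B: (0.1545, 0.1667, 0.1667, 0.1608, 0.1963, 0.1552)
B

Both distributions are close to uniform, making this a harder comparison.

H(A) = 2.5680 bits
H(B) = 2.5800 bits

The distribution closer to uniform has higher entropy.
Answer: B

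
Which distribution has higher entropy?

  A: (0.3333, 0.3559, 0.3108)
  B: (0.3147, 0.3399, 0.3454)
B

Both distributions are close to uniform, making this a harder comparison.

H(A) = 1.5828 bits
H(B) = 1.5838 bits

The distribution closer to uniform has higher entropy.
Answer: B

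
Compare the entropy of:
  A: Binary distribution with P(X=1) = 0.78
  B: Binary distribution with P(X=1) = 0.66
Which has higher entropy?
B

For binary distributions, entropy is maximized at p=0.5 and decreases as p moves toward 0 or 1.

H(A) = H(0.78) = 0.7602 bits
H(B) = H(0.66) = 0.9248 bits

Distribution B (p=0.66) is closer to uniform (p=0.5), so it has higher entropy.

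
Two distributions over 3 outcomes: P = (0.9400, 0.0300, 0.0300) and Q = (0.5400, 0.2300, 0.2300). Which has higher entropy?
Q

P is highly concentrated on one outcome (94%), making it nearly deterministic. Q spreads its mass more evenly (max 54%). The more spread-out distribution has higher entropy: H(P) ≈ 0.387 bits, H(Q) ≈ 1.455 bits.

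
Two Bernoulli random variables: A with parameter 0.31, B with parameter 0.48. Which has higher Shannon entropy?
B

For binary distributions, entropy is maximized at p=0.5 and decreases as p moves toward 0 or 1.

H(A) = H(0.31) = 0.8932 bits
H(B) = H(0.48) = 0.9988 bits

Distribution B (p=0.48) is closer to uniform (p=0.5), so it has higher entropy.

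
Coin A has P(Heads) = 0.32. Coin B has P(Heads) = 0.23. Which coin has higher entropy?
A

For binary distributions, entropy is maximized at p=0.5 and decreases as p moves toward 0 or 1.

H(A) = H(0.32) = 0.9044 bits
H(B) = H(0.23) = 0.7780 bits

Distribution A (p=0.32) is closer to uniform (p=0.5), so it has higher entropy.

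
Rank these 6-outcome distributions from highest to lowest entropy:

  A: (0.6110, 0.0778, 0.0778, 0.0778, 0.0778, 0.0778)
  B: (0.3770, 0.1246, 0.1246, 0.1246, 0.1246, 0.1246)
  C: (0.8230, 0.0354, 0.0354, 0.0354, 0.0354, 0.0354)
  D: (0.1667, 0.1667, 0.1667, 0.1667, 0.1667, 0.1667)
D > B > A > C

Key insight: Entropy is maximized by uniform distributions and minimized by concentrated distributions.

Entropies:
  H(A) = 1.8674 bits
  H(B) = 2.4025 bits
  H(C) = 1.0845 bits
  H(D) = 2.5850 bits

Ranking: D > B > A > C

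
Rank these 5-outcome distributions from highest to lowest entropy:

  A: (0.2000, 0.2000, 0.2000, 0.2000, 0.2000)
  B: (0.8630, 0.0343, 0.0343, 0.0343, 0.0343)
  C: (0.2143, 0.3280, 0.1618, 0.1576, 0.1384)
A > C > B

Key insight: Entropy is maximized by uniform distributions and minimized by concentrated distributions.

- Uniform distributions have maximum entropy log₂(5) = 2.3219 bits
- The more "peaked" or concentrated a distribution, the lower its entropy

Entropies:
  H(A) = 2.3219 bits
  H(B) = 0.8503 bits
  H(C) = 2.2438 bits

Ranking: A > C > B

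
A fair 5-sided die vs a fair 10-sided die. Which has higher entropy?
10-sided die

Both are uniform distributions; for uniform over n outcomes, H = log₂(n). H(5-sided) = log₂(5) = 2.322 bits and H(10-sided) = log₂(10) = 3.322 bits. More outcomes in a uniform distribution means higher entropy.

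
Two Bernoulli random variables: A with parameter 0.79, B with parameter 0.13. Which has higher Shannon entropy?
A

For binary distributions, entropy is maximized at p=0.5 and decreases as p moves toward 0 or 1.

H(A) = H(0.79) = 0.7415 bits
H(B) = H(0.13) = 0.5574 bits

Distribution A (p=0.79) is closer to uniform (p=0.5), so it has higher entropy.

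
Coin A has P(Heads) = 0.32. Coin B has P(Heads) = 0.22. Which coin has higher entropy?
A

For binary distributions, entropy is maximized at p=0.5 and decreases as p moves toward 0 or 1.

H(A) = H(0.32) = 0.9044 bits
H(B) = H(0.22) = 0.7602 bits

Distribution A (p=0.32) is closer to uniform (p=0.5), so it has higher entropy.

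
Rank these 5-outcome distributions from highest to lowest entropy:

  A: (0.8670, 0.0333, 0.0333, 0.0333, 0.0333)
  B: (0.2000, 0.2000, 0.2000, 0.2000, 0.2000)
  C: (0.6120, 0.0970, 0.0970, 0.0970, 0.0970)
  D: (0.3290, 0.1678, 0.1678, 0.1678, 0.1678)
B > D > C > A

Key insight: Entropy is maximized by uniform distributions and minimized by concentrated distributions.

Entropies:
  H(A) = 0.8316 bits
  H(B) = 2.3219 bits
  H(C) = 1.7395 bits
  H(D) = 2.2559 bits

Ranking: B > D > C > A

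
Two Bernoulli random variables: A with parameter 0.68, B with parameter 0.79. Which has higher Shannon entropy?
A

For binary distributions, entropy is maximized at p=0.5 and decreases as p moves toward 0 or 1.

H(A) = H(0.68) = 0.9044 bits
H(B) = H(0.79) = 0.7415 bits

Distribution A (p=0.68) is closer to uniform (p=0.5), so it has higher entropy.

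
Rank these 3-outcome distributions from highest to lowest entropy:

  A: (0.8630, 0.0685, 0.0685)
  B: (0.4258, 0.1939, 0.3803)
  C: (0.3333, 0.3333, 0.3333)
C > B > A

Key insight: Entropy is maximized by uniform distributions and minimized by concentrated distributions.

- Uniform distributions have maximum entropy log₂(3) = 1.5850 bits
- The more "peaked" or concentrated a distribution, the lower its entropy

Entropies:
  H(A) = 0.7133 bits
  H(B) = 1.5139 bits
  H(C) = 1.5850 bits

Ranking: C > B > A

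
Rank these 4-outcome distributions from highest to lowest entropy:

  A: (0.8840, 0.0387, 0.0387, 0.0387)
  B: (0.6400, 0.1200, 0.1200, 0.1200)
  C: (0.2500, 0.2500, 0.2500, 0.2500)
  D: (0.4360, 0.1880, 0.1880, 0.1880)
C > D > B > A

Key insight: Entropy is maximized by uniform distributions and minimized by concentrated distributions.

Entropies:
  H(A) = 0.7016 bits
  H(B) = 1.5133 bits
  H(C) = 2.0000 bits
  H(D) = 1.8821 bits

Ranking: C > D > B > A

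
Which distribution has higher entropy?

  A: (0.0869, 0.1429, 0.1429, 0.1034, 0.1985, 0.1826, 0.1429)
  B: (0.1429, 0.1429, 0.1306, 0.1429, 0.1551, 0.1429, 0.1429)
B

Both distributions are close to uniform, making this a harder comparison.

H(A) = 2.7590 bits
H(B) = 2.8058 bits

The distribution closer to uniform has higher entropy.
Answer: B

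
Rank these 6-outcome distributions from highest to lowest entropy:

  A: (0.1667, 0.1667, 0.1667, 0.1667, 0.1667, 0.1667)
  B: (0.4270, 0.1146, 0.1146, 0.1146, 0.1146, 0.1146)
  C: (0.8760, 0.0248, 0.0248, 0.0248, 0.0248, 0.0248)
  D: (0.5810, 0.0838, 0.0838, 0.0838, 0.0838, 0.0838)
A > B > D > C

Key insight: Entropy is maximized by uniform distributions and minimized by concentrated distributions.

Entropies:
  H(A) = 2.5850 bits
  H(B) = 2.3150 bits
  H(C) = 0.8287 bits
  H(D) = 1.9539 bits

Ranking: A > B > D > C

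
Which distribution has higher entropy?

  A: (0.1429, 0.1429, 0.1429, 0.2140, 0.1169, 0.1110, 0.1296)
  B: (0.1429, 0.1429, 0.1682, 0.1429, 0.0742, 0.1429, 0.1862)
A

Both distributions are close to uniform, making this a harder comparison.

H(A) = 2.7751 bits
H(B) = 2.7667 bits

The distribution closer to uniform has higher entropy.
Answer: A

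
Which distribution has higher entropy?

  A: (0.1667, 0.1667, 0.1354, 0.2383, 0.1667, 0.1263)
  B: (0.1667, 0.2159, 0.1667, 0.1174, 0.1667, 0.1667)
B

Both distributions are close to uniform, making this a harder comparison.

H(A) = 2.5532 bits
H(B) = 2.5637 bits

The distribution closer to uniform has higher entropy.
Answer: B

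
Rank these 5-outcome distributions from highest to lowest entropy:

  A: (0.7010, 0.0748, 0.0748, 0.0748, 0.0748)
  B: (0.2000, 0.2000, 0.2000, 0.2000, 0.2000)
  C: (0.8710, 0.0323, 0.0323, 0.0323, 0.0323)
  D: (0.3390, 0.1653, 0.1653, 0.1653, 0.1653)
B > D > A > C

Key insight: Entropy is maximized by uniform distributions and minimized by concentrated distributions.

Entropies:
  H(A) = 1.4781 bits
  H(B) = 2.3219 bits
  H(C) = 0.8127 bits
  H(D) = 2.2459 bits

Ranking: B > D > A > C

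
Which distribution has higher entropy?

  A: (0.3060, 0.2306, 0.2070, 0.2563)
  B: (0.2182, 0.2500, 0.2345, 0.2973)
B

Both distributions are close to uniform, making this a harder comparison.

H(A) = 1.9847 bits
H(B) = 1.9902 bits

The distribution closer to uniform has higher entropy.
Answer: B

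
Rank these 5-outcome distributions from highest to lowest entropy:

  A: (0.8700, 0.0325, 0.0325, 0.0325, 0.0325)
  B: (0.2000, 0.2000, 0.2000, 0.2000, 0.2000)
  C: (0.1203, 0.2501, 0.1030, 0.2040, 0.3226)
B > C > A

Key insight: Entropy is maximized by uniform distributions and minimized by concentrated distributions.

- Uniform distributions have maximum entropy log₂(5) = 2.3219 bits
- The more "peaked" or concentrated a distribution, the lower its entropy

Entropies:
  H(A) = 0.8174 bits
  H(B) = 2.3219 bits
  H(C) = 2.1997 bits

Ranking: B > C > A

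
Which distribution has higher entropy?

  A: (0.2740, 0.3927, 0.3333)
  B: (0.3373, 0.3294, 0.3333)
B

Both distributions are close to uniform, making this a harder comparison.

H(A) = 1.5696 bits
H(B) = 1.5849 bits

The distribution closer to uniform has higher entropy.
Answer: B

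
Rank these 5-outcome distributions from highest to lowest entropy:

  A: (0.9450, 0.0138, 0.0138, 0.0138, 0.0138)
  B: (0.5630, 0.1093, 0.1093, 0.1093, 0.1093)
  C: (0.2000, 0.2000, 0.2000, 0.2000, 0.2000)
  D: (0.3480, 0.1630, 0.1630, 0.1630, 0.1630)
C > D > B > A

Key insight: Entropy is maximized by uniform distributions and minimized by concentrated distributions.

Entropies:
  H(A) = 0.4173 bits
  H(B) = 1.8625 bits
  H(C) = 2.3219 bits
  H(D) = 2.2363 bits

Ranking: C > D > B > A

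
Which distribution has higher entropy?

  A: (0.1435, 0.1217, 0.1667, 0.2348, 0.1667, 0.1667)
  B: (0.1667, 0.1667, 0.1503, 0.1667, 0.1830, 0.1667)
B

Both distributions are close to uniform, making this a harder comparison.

H(A) = 2.5550 bits
H(B) = 2.5826 bits

The distribution closer to uniform has higher entropy.
Answer: B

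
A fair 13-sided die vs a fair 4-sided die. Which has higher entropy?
13-sided die

Both are uniform distributions; for uniform over n outcomes, H = log₂(n). H(13-sided) = log₂(13) = 3.700 bits and H(4-sided) = log₂(4) = 2.000 bits. More outcomes in a uniform distribution means higher entropy.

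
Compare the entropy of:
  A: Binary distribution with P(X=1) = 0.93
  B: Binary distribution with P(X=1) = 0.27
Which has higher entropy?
B

For binary distributions, entropy is maximized at p=0.5 and decreases as p moves toward 0 or 1.

H(A) = H(0.93) = 0.3659 bits
H(B) = H(0.27) = 0.8415 bits

Distribution B (p=0.27) is closer to uniform (p=0.5), so it has higher entropy.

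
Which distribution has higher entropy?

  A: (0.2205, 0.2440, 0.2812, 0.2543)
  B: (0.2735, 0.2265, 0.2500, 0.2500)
B

Both distributions are close to uniform, making this a harder comparison.

H(A) = 1.9945 bits
H(B) = 1.9968 bits

The distribution closer to uniform has higher entropy.
Answer: B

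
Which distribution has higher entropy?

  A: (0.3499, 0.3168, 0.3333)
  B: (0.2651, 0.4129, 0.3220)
A

Both distributions are close to uniform, making this a harder comparison.

H(A) = 1.5838 bits
H(B) = 1.5611 bits

The distribution closer to uniform has higher entropy.
Answer: A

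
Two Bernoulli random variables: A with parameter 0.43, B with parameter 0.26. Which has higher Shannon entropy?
A

For binary distributions, entropy is maximized at p=0.5 and decreases as p moves toward 0 or 1.

H(A) = H(0.43) = 0.9858 bits
H(B) = H(0.26) = 0.8267 bits

Distribution A (p=0.43) is closer to uniform (p=0.5), so it has higher entropy.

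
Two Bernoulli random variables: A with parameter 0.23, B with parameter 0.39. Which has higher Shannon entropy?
B

For binary distributions, entropy is maximized at p=0.5 and decreases as p moves toward 0 or 1.

H(A) = H(0.23) = 0.7780 bits
H(B) = H(0.39) = 0.9648 bits

Distribution B (p=0.39) is closer to uniform (p=0.5), so it has higher entropy.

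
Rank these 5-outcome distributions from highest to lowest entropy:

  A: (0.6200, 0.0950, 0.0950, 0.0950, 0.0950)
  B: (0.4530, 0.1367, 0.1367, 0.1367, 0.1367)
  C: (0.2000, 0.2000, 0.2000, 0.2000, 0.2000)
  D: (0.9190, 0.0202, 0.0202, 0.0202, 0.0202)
C > B > A > D

Key insight: Entropy is maximized by uniform distributions and minimized by concentrated distributions.

Entropies:
  H(A) = 1.7180 bits
  H(B) = 2.0876 bits
  H(C) = 2.3219 bits
  H(D) = 0.5677 bits

Ranking: C > B > A > D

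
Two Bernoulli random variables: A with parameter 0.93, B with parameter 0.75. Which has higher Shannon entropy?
B

For binary distributions, entropy is maximized at p=0.5 and decreases as p moves toward 0 or 1.

H(A) = H(0.93) = 0.3659 bits
H(B) = H(0.75) = 0.8113 bits

Distribution B (p=0.75) is closer to uniform (p=0.5), so it has higher entropy.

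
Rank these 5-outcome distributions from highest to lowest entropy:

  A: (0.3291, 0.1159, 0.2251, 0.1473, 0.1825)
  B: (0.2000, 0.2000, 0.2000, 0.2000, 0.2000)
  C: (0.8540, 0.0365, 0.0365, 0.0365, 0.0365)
B > A > C

Key insight: Entropy is maximized by uniform distributions and minimized by concentrated distributions.

- Uniform distributions have maximum entropy log₂(5) = 2.3219 bits
- The more "peaked" or concentrated a distribution, the lower its entropy

Entropies:
  H(A) = 2.2273 bits
  H(B) = 2.3219 bits
  H(C) = 0.8917 bits

Ranking: B > A > C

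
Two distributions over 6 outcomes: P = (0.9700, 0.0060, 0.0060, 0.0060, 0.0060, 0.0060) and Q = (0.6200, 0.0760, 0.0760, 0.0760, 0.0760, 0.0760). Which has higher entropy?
Q

P is highly concentrated on one outcome (97%), making it nearly deterministic. Q spreads its mass more evenly (max 62%). The more spread-out distribution has higher entropy: H(P) ≈ 0.264 bits, H(Q) ≈ 1.840 bits.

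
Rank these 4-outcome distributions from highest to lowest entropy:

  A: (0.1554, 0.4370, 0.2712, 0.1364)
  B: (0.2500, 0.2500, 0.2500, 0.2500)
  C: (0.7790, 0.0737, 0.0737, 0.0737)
B > A > C

Key insight: Entropy is maximized by uniform distributions and minimized by concentrated distributions.

- Uniform distributions have maximum entropy log₂(4) = 2.0000 bits
- The more "peaked" or concentrated a distribution, the lower its entropy

Entropies:
  H(A) = 1.8419 bits
  H(B) = 2.0000 bits
  H(C) = 1.1123 bits

Ranking: B > A > C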